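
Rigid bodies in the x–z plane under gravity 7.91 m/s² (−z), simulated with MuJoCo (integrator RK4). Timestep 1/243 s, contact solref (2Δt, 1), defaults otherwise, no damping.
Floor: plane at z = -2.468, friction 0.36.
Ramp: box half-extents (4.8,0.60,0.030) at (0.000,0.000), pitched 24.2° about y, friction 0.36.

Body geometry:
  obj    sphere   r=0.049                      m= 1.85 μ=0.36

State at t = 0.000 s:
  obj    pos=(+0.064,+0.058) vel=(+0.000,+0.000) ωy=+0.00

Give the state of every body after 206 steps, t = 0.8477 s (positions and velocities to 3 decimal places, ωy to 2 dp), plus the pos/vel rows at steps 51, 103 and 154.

State at t = 0.8477 s:
  obj    pos=(+0.823,-0.283) vel=(+1.791,-0.805) ωy=+40.06

Key-timestep trajectory:
   step    t(s)  obj.x    obj.z    obj.vx   obj.vz 
     51  0.2099   +0.111  +0.037  +0.443  -0.199
    103  0.4239   +0.254  -0.027  +0.896  -0.402
    154  0.6337   +0.488  -0.133  +1.339  -0.602


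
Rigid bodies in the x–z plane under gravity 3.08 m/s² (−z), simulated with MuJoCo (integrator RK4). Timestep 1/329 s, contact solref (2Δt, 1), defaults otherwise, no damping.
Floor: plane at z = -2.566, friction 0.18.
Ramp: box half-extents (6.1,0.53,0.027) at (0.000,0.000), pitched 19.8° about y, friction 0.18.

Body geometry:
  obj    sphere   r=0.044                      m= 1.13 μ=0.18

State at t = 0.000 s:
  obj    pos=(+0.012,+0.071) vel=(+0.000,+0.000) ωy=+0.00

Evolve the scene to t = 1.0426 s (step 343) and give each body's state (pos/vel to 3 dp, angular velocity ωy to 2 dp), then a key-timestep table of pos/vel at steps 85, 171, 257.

State at t = 1.0426 s:
  obj    pos=(+0.393,-0.066) vel=(+0.731,-0.263) ωy=+17.66

Key-timestep trajectory:
   step    t(s)  obj.x    obj.z    obj.vx   obj.vz 
     85  0.2584   +0.035  +0.063  +0.181  -0.065
    171  0.5198   +0.107  +0.037  +0.364  -0.131
    257  0.7812   +0.226  -0.006  +0.548  -0.197


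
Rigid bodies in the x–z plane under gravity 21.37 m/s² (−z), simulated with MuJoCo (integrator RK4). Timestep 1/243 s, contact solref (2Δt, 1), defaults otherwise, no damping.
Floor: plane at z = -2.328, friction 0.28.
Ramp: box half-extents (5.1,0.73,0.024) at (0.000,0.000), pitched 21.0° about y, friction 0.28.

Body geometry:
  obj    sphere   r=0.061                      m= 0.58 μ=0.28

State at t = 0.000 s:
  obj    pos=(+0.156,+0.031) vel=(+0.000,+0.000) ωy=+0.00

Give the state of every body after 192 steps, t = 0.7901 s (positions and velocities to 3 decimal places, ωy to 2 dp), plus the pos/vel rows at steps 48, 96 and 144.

State at t = 0.7901 s:
  obj    pos=(+1.750,-0.581) vel=(+4.035,-1.549) ωy=+70.84

Key-timestep trajectory:
   step    t(s)  obj.x    obj.z    obj.vx   obj.vz 
     48  0.1975   +0.256  -0.007  +1.009  -0.387
     96  0.3951   +0.555  -0.122  +2.018  -0.775
    144  0.5926   +1.053  -0.313  +3.026  -1.162


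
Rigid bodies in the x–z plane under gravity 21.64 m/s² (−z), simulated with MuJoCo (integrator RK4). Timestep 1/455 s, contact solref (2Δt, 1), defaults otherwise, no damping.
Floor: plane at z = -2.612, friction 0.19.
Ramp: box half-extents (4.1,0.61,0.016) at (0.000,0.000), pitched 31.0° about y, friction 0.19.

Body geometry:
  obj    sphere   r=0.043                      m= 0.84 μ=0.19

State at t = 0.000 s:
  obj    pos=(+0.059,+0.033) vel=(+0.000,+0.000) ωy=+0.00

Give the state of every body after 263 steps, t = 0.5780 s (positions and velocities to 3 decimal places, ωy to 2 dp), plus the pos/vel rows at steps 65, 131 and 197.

State at t = 0.5780 s:
  obj    pos=(+1.199,-0.652) vel=(+3.945,-2.370) ωy=+106.99

Key-timestep trajectory:
   step    t(s)  obj.x    obj.z    obj.vx   obj.vz 
     65  0.1429   +0.129  -0.009  +0.975  -0.586
    131  0.2879   +0.342  -0.137  +1.965  -1.181
    197  0.4330   +0.699  -0.351  +2.955  -1.775


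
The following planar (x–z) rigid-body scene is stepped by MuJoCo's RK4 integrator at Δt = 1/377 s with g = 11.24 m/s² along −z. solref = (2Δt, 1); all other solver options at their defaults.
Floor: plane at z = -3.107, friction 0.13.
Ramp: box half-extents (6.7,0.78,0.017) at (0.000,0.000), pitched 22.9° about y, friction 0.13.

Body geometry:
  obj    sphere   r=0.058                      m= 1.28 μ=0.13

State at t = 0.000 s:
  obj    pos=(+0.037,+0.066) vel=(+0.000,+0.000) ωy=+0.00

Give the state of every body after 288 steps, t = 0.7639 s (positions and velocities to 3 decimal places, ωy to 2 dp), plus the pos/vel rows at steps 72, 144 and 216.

State at t = 0.7639 s:
  obj    pos=(+0.877,-0.289) vel=(+2.199,-0.929) ωy=+41.14

Key-timestep trajectory:
   step    t(s)  obj.x    obj.z    obj.vx   obj.vz 
     72  0.1910   +0.089  +0.044  +0.550  -0.232
    144  0.3820   +0.247  -0.023  +1.099  -0.464
    216  0.5729   +0.509  -0.134  +1.649  -0.697


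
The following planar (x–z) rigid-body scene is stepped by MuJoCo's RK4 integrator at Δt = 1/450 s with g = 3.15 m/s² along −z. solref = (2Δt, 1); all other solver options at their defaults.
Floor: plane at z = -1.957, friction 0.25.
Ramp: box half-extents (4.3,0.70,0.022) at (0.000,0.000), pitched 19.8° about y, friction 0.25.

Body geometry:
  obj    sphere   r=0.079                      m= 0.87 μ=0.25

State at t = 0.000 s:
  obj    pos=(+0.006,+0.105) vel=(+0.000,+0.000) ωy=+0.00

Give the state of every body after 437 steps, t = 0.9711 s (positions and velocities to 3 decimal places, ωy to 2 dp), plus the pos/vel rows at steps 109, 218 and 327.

State at t = 0.9711 s:
  obj    pos=(+0.344,-0.017) vel=(+0.696,-0.251) ωy=+9.37

Key-timestep trajectory:
   step    t(s)  obj.x    obj.z    obj.vx   obj.vz 
    109  0.2422   +0.027  +0.098  +0.174  -0.063
    218  0.4844   +0.090  +0.075  +0.347  -0.125
    327  0.7267   +0.195  +0.037  +0.521  -0.188


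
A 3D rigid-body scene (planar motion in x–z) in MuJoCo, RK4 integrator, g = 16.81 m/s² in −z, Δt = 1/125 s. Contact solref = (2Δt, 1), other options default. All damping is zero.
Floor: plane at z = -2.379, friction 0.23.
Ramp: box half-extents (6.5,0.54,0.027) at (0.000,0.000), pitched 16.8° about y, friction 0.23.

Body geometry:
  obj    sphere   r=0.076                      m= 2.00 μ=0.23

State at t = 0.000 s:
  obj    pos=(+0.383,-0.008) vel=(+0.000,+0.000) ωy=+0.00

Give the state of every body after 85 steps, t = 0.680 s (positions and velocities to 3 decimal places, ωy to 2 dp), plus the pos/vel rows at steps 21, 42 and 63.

State at t = 0.680 s:
  obj    pos=(+1.151,-0.240) vel=(+2.259,-0.682) ωy=+31.04

Key-timestep trajectory:
   step    t(s)  obj.x    obj.z    obj.vx   obj.vz 
     21  0.1680   +0.430  -0.022  +0.558  -0.169
     42  0.3360   +0.571  -0.065  +1.116  -0.337
     63  0.5040   +0.805  -0.135  +1.675  -0.506


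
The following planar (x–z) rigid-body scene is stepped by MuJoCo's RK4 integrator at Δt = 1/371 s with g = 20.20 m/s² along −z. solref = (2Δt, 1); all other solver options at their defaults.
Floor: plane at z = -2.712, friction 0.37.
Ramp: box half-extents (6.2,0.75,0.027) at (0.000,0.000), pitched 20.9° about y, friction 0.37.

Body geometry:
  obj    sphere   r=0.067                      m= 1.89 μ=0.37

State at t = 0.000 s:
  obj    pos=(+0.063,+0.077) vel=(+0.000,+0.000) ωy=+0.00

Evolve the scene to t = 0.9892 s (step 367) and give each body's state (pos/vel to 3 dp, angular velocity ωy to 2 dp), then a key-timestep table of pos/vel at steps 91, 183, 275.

State at t = 0.9892 s:
  obj    pos=(+2.416,-0.822) vel=(+4.757,-1.816) ωy=+75.99

Key-timestep trajectory:
   step    t(s)  obj.x    obj.z    obj.vx   obj.vz 
     91  0.2453   +0.208  +0.021  +1.180  -0.450
    183  0.4933   +0.648  -0.147  +2.372  -0.906
    275  0.7412   +1.384  -0.428  +3.564  -1.361


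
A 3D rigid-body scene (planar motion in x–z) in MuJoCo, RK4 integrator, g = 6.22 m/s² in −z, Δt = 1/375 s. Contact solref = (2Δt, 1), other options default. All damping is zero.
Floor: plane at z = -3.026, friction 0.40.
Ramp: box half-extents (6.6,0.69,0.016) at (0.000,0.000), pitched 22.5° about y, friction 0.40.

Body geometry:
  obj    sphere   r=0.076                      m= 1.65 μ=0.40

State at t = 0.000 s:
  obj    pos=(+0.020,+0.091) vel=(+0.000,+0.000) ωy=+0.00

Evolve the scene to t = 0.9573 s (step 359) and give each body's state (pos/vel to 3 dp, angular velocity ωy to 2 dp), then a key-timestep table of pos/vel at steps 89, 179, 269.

State at t = 0.9573 s:
  obj    pos=(+0.740,-0.207) vel=(+1.504,-0.623) ωy=+21.41

Key-timestep trajectory:
   step    t(s)  obj.x    obj.z    obj.vx   obj.vz 
     89  0.2373   +0.064  +0.073  +0.373  -0.154
    179  0.4773   +0.199  +0.017  +0.750  -0.311
    269  0.7173   +0.424  -0.076  +1.127  -0.467


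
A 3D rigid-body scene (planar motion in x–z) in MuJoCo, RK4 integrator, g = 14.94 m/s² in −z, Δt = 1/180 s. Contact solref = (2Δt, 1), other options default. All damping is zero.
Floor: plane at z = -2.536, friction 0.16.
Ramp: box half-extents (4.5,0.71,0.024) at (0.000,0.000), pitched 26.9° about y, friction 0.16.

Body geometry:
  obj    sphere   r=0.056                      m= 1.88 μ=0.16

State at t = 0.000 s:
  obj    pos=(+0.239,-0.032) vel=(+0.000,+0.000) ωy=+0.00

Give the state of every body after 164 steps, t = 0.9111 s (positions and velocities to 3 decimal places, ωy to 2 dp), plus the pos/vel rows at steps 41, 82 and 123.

State at t = 0.9111 s:
  obj    pos=(+2.027,-0.939) vel=(+3.923,-1.990) ωy=+78.52

Key-timestep trajectory:
   step    t(s)  obj.x    obj.z    obj.vx   obj.vz 
     41  0.2278   +0.351  -0.088  +0.981  -0.498
     82  0.4556   +0.686  -0.258  +1.962  -0.995
    123  0.6833   +1.245  -0.542  +2.943  -1.493


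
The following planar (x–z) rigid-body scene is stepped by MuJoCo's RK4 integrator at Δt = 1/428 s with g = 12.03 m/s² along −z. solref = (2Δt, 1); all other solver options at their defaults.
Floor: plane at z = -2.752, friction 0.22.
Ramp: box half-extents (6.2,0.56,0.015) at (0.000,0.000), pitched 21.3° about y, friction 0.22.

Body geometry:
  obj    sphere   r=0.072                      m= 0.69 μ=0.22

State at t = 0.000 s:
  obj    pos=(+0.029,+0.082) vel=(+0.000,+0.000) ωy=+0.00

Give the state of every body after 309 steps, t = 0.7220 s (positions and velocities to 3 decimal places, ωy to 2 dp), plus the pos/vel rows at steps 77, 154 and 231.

State at t = 0.7220 s:
  obj    pos=(+0.787,-0.213) vel=(+2.100,-0.819) ωy=+31.30

Key-timestep trajectory:
   step    t(s)  obj.x    obj.z    obj.vx   obj.vz 
     77  0.1799   +0.076  +0.064  +0.523  -0.204
    154  0.3598   +0.217  +0.009  +1.046  -0.408
    231  0.5397   +0.453  -0.083  +1.570  -0.612


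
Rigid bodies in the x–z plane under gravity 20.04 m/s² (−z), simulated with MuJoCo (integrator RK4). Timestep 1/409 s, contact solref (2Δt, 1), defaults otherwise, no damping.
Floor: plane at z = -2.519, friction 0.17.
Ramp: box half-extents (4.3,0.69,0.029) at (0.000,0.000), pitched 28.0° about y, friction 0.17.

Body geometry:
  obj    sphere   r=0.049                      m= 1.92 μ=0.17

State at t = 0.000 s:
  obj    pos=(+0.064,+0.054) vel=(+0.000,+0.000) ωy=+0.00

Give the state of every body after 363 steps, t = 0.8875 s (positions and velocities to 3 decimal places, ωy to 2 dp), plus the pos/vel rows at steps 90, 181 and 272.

State at t = 0.8875 s:
  obj    pos=(+2.401,-1.188) vel=(+5.266,-2.800) ωy=+121.70

Key-timestep trajectory:
   step    t(s)  obj.x    obj.z    obj.vx   obj.vz 
     90  0.2200   +0.208  -0.022  +1.306  -0.694
    181  0.4425   +0.645  -0.255  +2.626  -1.396
    272  0.6650   +1.376  -0.644  +3.946  -2.098


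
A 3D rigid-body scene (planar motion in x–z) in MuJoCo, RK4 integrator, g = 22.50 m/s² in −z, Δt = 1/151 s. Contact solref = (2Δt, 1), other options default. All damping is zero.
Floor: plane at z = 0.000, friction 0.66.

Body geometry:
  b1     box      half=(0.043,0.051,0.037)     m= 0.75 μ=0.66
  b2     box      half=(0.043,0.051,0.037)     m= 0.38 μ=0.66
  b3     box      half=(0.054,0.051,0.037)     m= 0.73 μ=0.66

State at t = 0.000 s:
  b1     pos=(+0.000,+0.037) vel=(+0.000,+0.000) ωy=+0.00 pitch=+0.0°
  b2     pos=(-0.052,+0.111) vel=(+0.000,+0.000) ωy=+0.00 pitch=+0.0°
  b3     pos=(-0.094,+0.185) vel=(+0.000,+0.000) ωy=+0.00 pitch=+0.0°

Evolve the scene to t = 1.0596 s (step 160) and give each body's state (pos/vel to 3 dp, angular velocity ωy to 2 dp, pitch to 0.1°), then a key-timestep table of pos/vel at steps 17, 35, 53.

State at t = 1.0596 s:
  b1     pos=(+0.000,+0.037) vel=(+0.000,+0.000) ωy=+0.00 pitch=+0.0°
  b2     pos=(-0.092,+0.043) vel=(+0.000,+0.000) ωy=+0.00 pitch=-90.0°
  b3     pos=(-0.305,+0.037) vel=(+0.000,+0.000) ωy=+0.00 pitch=+180.0°

Key-timestep trajectory:
   step    t(s)  b1.x    b1.z    b1.vx   b1.vz   b2.x    b2.z    b2.vx   b2.vz   b3.x    b3.z    b3.vx   b3.vz 
     17  0.1126   +0.000  +0.037  +0.001  +0.001   -0.069  +0.101  -0.320  -0.276   -0.143  +0.144  -0.774  -1.068
     35  0.2318   +0.000  +0.037  +0.000  +0.000   -0.093  +0.042  +0.032  +0.073   -0.236  +0.064  -0.508  +0.169
     53  0.3510   +0.000  +0.037  +0.000  +0.000   -0.092  +0.043  +0.000  +0.000   -0.305  +0.036  -0.585  -0.708


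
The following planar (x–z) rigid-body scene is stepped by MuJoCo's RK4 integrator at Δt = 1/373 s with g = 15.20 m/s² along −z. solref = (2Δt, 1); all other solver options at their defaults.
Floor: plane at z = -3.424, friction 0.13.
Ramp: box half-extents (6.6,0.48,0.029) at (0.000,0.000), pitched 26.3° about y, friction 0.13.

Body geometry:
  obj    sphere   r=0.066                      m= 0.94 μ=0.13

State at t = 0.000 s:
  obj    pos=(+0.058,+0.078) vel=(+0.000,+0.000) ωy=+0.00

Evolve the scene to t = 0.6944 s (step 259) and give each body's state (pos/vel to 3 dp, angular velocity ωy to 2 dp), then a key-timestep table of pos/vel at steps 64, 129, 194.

State at t = 0.6944 s:
  obj    pos=(+1.131,-0.453) vel=(+3.089,-1.533) ωy=+46.50

Key-timestep trajectory:
   step    t(s)  obj.x    obj.z    obj.vx   obj.vz 
     64  0.1716   +0.123  +0.045  +0.762  -0.386
    129  0.3458   +0.324  -0.054  +1.538  -0.767
    194  0.5201   +0.660  -0.220  +2.315  -1.145


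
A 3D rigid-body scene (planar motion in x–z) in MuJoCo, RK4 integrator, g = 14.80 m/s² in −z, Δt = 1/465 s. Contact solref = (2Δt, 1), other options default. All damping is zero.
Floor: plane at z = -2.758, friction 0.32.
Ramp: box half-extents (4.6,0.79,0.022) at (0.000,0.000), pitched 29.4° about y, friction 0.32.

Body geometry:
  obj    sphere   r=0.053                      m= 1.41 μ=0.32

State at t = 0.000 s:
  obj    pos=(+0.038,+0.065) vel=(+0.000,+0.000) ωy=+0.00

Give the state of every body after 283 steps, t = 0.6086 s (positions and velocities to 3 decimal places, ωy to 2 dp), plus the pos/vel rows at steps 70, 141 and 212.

State at t = 0.6086 s:
  obj    pos=(+0.875,-0.407) vel=(+2.752,-1.551) ωy=+59.58

Key-timestep trajectory:
   step    t(s)  obj.x    obj.z    obj.vx   obj.vz 
     70  0.1505   +0.089  +0.036  +0.681  -0.384
    141  0.3032   +0.246  -0.052  +1.371  -0.773
    212  0.4559   +0.508  -0.200  +2.061  -1.162


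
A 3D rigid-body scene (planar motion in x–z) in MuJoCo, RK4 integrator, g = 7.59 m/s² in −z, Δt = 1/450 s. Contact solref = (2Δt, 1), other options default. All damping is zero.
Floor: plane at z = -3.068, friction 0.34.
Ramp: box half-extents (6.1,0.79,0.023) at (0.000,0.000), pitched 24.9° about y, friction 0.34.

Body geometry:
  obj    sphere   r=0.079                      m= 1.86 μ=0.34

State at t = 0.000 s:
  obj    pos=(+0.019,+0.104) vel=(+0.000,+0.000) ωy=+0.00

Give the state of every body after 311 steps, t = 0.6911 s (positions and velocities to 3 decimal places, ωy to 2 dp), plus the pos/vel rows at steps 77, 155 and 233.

State at t = 0.6911 s:
  obj    pos=(+0.513,-0.126) vel=(+1.431,-0.664) ωy=+19.97

Key-timestep trajectory:
   step    t(s)  obj.x    obj.z    obj.vx   obj.vz 
     77  0.1711   +0.049  +0.090  +0.354  -0.164
    155  0.3444   +0.142  +0.047  +0.713  -0.331
    233  0.5178   +0.296  -0.025  +1.072  -0.498


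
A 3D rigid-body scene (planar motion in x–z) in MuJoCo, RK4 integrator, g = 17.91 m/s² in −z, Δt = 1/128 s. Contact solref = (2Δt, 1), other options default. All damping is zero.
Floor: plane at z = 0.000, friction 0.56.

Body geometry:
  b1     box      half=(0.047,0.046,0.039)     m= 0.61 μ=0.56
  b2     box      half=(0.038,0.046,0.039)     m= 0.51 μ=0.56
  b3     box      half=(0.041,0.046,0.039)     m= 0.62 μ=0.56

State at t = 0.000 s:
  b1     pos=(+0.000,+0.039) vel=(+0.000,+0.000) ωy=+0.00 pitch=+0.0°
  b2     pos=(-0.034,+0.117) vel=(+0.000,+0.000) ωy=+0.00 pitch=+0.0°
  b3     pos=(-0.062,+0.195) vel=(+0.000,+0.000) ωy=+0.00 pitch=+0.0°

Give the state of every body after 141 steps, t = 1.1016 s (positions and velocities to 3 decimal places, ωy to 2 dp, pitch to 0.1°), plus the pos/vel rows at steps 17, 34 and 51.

State at t = 1.1016 s:
  b1     pos=(+0.000,+0.039) vel=(+0.000,+0.000) ωy=+0.00 pitch=+0.0°
  b2     pos=(-0.096,+0.038) vel=(+0.000,+0.000) ωy=+0.00 pitch=-90.0°
  b3     pos=(-0.200,+0.041) vel=(+0.000,+0.000) ωy=+0.00 pitch=-90.0°

Key-timestep trajectory:
   step    t(s)  b1.x    b1.z    b1.vx   b1.vz   b2.x    b2.z    b2.vx   b2.vz   b3.x    b3.z    b3.vx   b3.vz 
     17  0.1328   +0.000  +0.039  +0.001  +0.000   -0.037  +0.118  -0.051  +0.013   -0.071  +0.193  -0.149  -0.030
     34  0.2656   +0.000  +0.039  +0.003  +0.000   -0.055  +0.118  -0.277  -0.058   -0.118  +0.172  -0.636  -0.478
     51  0.3984   +0.000  +0.039  +0.000  +0.000   -0.103  +0.036  +0.250  -0.309   -0.201  +0.033  +0.003  +0.236


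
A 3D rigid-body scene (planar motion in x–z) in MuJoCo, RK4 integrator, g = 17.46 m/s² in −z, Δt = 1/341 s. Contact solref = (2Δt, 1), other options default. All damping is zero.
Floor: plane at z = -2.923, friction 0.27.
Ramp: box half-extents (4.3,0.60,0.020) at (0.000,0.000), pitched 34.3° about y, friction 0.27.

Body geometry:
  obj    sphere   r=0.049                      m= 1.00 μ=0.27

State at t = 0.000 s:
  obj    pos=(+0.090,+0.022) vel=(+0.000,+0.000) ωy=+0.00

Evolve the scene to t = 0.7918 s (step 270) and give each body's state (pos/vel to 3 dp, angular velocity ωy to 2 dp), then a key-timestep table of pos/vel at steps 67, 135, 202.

State at t = 0.7918 s:
  obj    pos=(+1.910,-1.220) vel=(+4.597,-3.136) ωy=+113.54

Key-timestep trajectory:
   step    t(s)  obj.x    obj.z    obj.vx   obj.vz 
     67  0.1965   +0.202  -0.054  +1.141  -0.778
    135  0.3959   +0.545  -0.288  +2.299  -1.568
    202  0.5924   +1.109  -0.673  +3.440  -2.346


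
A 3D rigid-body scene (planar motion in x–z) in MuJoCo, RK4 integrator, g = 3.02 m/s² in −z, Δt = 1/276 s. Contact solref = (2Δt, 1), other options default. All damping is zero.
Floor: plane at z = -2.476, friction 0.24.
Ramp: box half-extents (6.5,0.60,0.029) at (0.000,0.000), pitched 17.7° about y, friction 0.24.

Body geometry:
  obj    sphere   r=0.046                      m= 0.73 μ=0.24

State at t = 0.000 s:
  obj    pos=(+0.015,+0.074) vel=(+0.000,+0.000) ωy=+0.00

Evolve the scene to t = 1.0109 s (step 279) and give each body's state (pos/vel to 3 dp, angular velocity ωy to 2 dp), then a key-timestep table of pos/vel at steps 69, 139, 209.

State at t = 1.0109 s:
  obj    pos=(+0.334,-0.028) vel=(+0.632,-0.202) ωy=+14.41

Key-timestep trajectory:
   step    t(s)  obj.x    obj.z    obj.vx   obj.vz 
     69  0.2500   +0.035  +0.068  +0.156  -0.050
    139  0.5036   +0.094  +0.049  +0.315  -0.100
    209  0.7572   +0.194  +0.017  +0.473  -0.151


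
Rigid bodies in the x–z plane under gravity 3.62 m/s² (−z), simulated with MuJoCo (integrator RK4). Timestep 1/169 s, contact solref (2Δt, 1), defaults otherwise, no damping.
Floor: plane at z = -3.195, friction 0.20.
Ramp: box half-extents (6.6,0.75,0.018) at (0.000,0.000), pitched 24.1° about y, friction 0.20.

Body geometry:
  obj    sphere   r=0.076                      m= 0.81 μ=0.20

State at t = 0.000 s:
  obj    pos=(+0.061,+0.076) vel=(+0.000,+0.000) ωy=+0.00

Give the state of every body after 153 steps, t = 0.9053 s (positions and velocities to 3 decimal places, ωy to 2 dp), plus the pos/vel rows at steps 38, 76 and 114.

State at t = 0.9053 s:
  obj    pos=(+0.456,-0.101) vel=(+0.873,-0.390) ωy=+12.57

Key-timestep trajectory:
   step    t(s)  obj.x    obj.z    obj.vx   obj.vz 
     38  0.2249   +0.085  +0.065  +0.217  -0.097
     76  0.4497   +0.158  +0.032  +0.434  -0.194
    114  0.6746   +0.280  -0.022  +0.650  -0.291


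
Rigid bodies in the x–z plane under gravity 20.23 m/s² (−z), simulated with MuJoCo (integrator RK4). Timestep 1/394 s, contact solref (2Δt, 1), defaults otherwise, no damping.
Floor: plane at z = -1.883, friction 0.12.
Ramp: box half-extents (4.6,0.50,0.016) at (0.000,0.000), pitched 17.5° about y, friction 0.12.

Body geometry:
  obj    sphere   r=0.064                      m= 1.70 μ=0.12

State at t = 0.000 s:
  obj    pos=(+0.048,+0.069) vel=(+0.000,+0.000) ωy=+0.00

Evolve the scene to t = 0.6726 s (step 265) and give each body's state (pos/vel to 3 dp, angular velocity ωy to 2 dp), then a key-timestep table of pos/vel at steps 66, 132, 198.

State at t = 0.6726 s:
  obj    pos=(+0.985,-0.227) vel=(+2.787,-0.879) ωy=+45.66

Key-timestep trajectory:
   step    t(s)  obj.x    obj.z    obj.vx   obj.vz 
     66  0.1675   +0.106  +0.050  +0.694  -0.219
    132  0.3350   +0.281  -0.005  +1.389  -0.438
    198  0.5025   +0.571  -0.096  +2.083  -0.657


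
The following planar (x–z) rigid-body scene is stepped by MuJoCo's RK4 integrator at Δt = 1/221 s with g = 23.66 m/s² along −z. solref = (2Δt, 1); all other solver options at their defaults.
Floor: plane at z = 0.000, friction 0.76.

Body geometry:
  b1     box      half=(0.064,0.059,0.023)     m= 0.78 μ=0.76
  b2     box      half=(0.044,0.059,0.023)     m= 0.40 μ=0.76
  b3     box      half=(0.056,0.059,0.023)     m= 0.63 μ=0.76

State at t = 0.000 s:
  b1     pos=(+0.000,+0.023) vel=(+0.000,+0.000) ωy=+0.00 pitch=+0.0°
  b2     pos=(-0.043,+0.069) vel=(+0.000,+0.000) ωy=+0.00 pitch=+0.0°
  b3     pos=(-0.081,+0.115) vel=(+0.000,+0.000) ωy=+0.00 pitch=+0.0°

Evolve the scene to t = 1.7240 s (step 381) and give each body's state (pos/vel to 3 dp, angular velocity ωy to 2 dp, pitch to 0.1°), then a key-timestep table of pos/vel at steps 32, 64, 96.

State at t = 1.7240 s:
  b1     pos=(+0.000,+0.023) vel=(+0.000,+0.000) ωy=+0.00 pitch=+0.0°
  b2     pos=(-0.093,+0.044) vel=(+0.000,+0.000) ωy=+0.00 pitch=-90.0°
  b3     pos=(-0.249,+0.023) vel=(+0.000,+0.000) ωy=+0.00 pitch=+180.0°

Key-timestep trajectory:
   step    t(s)  b1.x    b1.z    b1.vx   b1.vz   b2.x    b2.z    b2.vx   b2.vz   b3.x    b3.z    b3.vx   b3.vz 
     32  0.1448   +0.000  +0.023  +0.001  +0.000   -0.049  +0.073  -0.128  +0.070   -0.097  +0.108  -0.296  -0.154
     64  0.2896   +0.000  +0.023  +0.000  +0.000   -0.094  +0.041  +0.026  +0.173   -0.165  +0.057  -0.542  -0.193
     96  0.4344   +0.000  +0.023  +0.000  +0.000   -0.093  +0.044  +0.000  +0.000   -0.215  +0.055  -0.480  -0.216


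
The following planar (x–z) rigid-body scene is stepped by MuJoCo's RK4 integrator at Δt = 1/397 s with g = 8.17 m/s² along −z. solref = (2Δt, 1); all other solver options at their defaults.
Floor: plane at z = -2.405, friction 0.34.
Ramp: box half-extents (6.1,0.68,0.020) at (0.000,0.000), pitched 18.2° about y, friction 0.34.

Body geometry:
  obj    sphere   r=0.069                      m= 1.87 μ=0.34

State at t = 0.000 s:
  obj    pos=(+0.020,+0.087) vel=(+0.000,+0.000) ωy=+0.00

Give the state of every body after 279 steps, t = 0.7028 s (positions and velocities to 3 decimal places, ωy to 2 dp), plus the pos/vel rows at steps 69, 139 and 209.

State at t = 0.7028 s:
  obj    pos=(+0.448,-0.053) vel=(+1.217,-0.400) ωy=+18.56

Key-timestep trajectory:
   step    t(s)  obj.x    obj.z    obj.vx   obj.vz 
     69  0.1738   +0.046  +0.078  +0.301  -0.099
    139  0.3501   +0.126  +0.052  +0.606  -0.199
    209  0.5264   +0.260  +0.008  +0.912  -0.300


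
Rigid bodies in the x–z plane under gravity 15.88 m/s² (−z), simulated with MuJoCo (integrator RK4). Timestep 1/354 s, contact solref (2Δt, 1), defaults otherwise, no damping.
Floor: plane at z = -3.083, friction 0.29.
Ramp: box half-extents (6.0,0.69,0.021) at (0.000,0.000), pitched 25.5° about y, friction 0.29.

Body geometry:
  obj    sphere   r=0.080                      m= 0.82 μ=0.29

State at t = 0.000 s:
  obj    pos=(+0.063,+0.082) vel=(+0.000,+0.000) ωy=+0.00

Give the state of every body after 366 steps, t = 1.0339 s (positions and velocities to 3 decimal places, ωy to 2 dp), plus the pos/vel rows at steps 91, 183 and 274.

State at t = 1.0339 s:
  obj    pos=(+2.419,-1.042) vel=(+4.557,-2.174) ωy=+63.10

Key-timestep trajectory:
   step    t(s)  obj.x    obj.z    obj.vx   obj.vz 
     91  0.2571   +0.209  +0.012  +1.133  -0.540
    183  0.5169   +0.652  -0.199  +2.279  -1.087
    274  0.7740   +1.383  -0.548  +3.412  -1.627


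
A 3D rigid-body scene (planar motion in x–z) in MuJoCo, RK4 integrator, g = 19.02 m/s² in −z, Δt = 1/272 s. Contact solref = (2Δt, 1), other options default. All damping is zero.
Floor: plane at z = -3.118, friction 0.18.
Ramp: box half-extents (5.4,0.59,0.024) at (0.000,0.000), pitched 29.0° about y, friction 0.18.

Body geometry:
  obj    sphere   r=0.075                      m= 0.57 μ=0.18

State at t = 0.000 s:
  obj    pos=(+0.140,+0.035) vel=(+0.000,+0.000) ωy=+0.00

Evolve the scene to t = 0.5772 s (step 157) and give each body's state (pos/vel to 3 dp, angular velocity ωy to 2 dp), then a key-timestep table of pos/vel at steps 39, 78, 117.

State at t = 0.5772 s:
  obj    pos=(+1.100,-0.497) vel=(+3.325,-1.843) ωy=+50.67

Key-timestep trajectory:
   step    t(s)  obj.x    obj.z    obj.vx   obj.vz 
     39  0.1434   +0.200  +0.003  +0.826  -0.458
     78  0.2868   +0.377  -0.096  +1.652  -0.916
    117  0.4301   +0.673  -0.260  +2.478  -1.374


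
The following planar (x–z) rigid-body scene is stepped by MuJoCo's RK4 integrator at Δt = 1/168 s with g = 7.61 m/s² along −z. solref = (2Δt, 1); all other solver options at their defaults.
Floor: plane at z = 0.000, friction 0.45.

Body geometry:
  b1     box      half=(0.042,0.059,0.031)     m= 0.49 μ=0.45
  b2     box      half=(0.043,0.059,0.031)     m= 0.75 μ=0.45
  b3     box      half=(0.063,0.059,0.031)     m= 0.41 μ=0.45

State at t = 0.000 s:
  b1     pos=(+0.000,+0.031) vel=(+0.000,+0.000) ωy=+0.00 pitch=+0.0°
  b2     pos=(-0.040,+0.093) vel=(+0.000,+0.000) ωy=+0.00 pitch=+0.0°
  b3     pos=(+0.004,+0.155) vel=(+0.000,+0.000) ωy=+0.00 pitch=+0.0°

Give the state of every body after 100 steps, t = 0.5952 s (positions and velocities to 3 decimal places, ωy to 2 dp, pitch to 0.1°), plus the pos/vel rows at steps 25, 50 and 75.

State at t = 0.5952 s:
  b1     pos=(+0.000,+0.031) vel=(+0.000,+0.000) ωy=+0.00 pitch=+0.0°
  b2     pos=(-0.040,+0.093) vel=(+0.000,+0.000) ωy=+0.00 pitch=-0.1°
  b3     pos=(+0.080,+0.118) vel=(+0.400,-0.266) ωy=+6.94 pitch=+102.5°

Key-timestep trajectory:
   step    t(s)  b1.x    b1.z    b1.vx   b1.vz   b2.x    b2.z    b2.vx   b2.vz   b3.x    b3.z    b3.vx   b3.vz 
     25  0.1488   +0.000  +0.031  +0.000  +0.000   -0.040  +0.093  +0.000  +0.000   +0.005  +0.155  +0.019  -0.001
     50  0.2976   +0.000  +0.031  +0.000  +0.000   -0.040  +0.093  +0.000  +0.000   +0.011  +0.154  +0.079  -0.019
     75  0.4464   +0.000  +0.031  +0.000  +0.000   -0.040  +0.093  -0.001  +0.000   +0.033  +0.135  +0.208  -0.407


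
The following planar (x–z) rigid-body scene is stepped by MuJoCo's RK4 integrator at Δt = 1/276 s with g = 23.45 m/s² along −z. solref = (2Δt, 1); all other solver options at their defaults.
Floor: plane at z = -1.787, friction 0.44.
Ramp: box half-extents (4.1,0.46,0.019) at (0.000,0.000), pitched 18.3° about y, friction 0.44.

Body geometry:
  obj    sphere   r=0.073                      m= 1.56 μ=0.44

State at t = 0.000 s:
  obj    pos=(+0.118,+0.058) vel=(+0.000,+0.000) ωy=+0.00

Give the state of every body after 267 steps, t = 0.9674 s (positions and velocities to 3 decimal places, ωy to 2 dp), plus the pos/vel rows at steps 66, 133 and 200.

State at t = 0.9674 s:
  obj    pos=(+2.455,-0.715) vel=(+4.830,-1.598) ωy=+69.69

Key-timestep trajectory:
   step    t(s)  obj.x    obj.z    obj.vx   obj.vz 
     66  0.2391   +0.261  +0.011  +1.194  -0.395
    133  0.4819   +0.698  -0.134  +2.406  -0.796
    200  0.7246   +1.429  -0.376  +3.618  -1.197


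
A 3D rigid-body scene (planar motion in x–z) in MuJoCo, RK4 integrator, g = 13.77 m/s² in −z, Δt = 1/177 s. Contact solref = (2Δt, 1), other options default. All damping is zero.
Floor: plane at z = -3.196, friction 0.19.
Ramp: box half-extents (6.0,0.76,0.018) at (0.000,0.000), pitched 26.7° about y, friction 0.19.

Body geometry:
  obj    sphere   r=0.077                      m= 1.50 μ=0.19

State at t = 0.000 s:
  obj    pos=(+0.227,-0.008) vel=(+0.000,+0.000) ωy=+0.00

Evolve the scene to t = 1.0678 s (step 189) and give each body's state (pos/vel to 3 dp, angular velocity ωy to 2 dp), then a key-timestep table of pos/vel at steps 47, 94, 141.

State at t = 1.0678 s:
  obj    pos=(+2.478,-1.140) vel=(+4.216,-2.121) ωy=+61.27

Key-timestep trajectory:
   step    t(s)  obj.x    obj.z    obj.vx   obj.vz 
     47  0.2655   +0.366  -0.078  +1.049  -0.527
     94  0.5311   +0.784  -0.288  +2.097  -1.055
    141  0.7966   +1.480  -0.638  +3.146  -1.582


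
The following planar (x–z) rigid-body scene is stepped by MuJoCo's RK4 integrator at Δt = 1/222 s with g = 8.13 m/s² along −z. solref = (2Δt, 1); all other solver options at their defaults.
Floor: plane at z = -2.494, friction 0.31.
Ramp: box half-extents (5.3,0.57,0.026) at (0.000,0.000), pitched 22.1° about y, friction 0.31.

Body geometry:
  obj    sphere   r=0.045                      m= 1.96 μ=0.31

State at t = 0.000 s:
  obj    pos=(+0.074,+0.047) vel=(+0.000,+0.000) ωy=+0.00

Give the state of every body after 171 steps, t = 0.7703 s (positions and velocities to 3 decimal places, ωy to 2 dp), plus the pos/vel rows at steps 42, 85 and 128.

State at t = 0.7703 s:
  obj    pos=(+0.674,-0.197) vel=(+1.559,-0.633) ωy=+37.39

Key-timestep trajectory:
   step    t(s)  obj.x    obj.z    obj.vx   obj.vz 
     42  0.1892   +0.110  +0.032  +0.383  -0.156
     85  0.3829   +0.222  -0.014  +0.775  -0.315
    128  0.5766   +0.410  -0.090  +1.167  -0.474


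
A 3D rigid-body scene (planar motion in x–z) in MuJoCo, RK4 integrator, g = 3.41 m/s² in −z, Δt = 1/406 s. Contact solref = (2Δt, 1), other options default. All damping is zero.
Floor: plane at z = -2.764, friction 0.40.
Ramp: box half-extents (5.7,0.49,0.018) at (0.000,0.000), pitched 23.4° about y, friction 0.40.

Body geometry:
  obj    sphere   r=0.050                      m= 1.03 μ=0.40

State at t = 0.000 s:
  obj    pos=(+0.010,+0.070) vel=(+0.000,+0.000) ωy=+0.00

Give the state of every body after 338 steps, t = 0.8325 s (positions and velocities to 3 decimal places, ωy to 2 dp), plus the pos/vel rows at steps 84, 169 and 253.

State at t = 0.8325 s:
  obj    pos=(+0.318,-0.063) vel=(+0.739,-0.320) ωy=+16.10

Key-timestep trajectory:
   step    t(s)  obj.x    obj.z    obj.vx   obj.vz 
     84  0.2069   +0.029  +0.062  +0.184  -0.079
    169  0.4163   +0.087  +0.036  +0.370  -0.160
    253  0.6232   +0.182  -0.005  +0.553  -0.239


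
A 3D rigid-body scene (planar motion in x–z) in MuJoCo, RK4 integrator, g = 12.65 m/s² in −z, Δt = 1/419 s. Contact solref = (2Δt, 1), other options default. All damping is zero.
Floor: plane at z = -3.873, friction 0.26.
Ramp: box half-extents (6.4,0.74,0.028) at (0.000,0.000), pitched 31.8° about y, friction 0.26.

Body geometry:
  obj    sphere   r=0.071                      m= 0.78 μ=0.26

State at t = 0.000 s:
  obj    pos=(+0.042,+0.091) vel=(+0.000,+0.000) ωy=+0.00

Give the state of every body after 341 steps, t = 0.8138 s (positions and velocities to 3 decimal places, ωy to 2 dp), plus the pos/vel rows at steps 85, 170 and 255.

State at t = 0.8138 s:
  obj    pos=(+1.382,-0.740) vel=(+3.294,-2.042) ωy=+54.57

Key-timestep trajectory:
   step    t(s)  obj.x    obj.z    obj.vx   obj.vz 
     85  0.2029   +0.125  +0.039  +0.821  -0.509
    170  0.4057   +0.375  -0.116  +1.642  -1.018
    255  0.6086   +0.791  -0.374  +2.463  -1.527


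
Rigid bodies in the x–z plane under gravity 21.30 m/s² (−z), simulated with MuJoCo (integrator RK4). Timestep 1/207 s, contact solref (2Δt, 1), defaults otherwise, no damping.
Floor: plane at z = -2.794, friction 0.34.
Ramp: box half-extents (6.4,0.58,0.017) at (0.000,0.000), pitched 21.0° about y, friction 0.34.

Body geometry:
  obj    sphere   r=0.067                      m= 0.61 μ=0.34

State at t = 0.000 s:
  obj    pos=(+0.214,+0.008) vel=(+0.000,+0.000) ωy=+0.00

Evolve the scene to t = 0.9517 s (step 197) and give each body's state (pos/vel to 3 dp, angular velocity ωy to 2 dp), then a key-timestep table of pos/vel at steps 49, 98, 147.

State at t = 0.9517 s:
  obj    pos=(+2.519,-0.877) vel=(+4.844,-1.860) ωy=+77.44

Key-timestep trajectory:
   step    t(s)  obj.x    obj.z    obj.vx   obj.vz 
     49  0.2367   +0.357  -0.047  +1.205  -0.463
     98  0.4734   +0.785  -0.211  +2.410  -0.925
    147  0.7101   +1.498  -0.485  +3.615  -1.388


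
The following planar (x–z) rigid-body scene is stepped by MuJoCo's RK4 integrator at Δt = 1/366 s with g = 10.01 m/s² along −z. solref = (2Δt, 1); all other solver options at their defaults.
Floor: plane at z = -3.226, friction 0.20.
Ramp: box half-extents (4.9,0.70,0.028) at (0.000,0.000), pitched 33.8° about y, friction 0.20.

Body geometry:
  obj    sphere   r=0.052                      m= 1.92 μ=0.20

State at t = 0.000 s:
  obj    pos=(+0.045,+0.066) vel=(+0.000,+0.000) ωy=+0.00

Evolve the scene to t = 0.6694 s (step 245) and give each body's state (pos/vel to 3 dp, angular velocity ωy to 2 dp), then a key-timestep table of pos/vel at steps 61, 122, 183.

State at t = 0.6694 s:
  obj    pos=(+0.786,-0.430) vel=(+2.213,-1.481) ωy=+51.19

Key-timestep trajectory:
   step    t(s)  obj.x    obj.z    obj.vx   obj.vz 
     61  0.1667   +0.091  +0.035  +0.551  -0.369
    122  0.3333   +0.229  -0.057  +1.102  -0.738
    183  0.5000   +0.458  -0.211  +1.653  -1.106


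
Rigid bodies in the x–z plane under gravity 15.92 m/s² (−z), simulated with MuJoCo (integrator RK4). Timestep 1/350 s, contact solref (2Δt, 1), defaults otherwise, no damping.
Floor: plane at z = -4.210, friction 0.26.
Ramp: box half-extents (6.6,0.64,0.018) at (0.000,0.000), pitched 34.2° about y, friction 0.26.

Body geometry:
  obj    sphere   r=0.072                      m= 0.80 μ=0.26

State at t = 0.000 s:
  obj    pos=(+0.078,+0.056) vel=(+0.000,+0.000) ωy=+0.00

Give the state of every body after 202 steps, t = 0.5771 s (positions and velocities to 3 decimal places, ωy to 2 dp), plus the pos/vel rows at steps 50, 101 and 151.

State at t = 0.5771 s:
  obj    pos=(+0.959,-0.543) vel=(+3.051,-2.074) ωy=+51.22

Key-timestep trajectory:
   step    t(s)  obj.x    obj.z    obj.vx   obj.vz 
     50  0.1429   +0.132  +0.019  +0.755  -0.513
    101  0.2886   +0.298  -0.094  +1.526  -1.037
    151  0.4314   +0.570  -0.279  +2.281  -1.550


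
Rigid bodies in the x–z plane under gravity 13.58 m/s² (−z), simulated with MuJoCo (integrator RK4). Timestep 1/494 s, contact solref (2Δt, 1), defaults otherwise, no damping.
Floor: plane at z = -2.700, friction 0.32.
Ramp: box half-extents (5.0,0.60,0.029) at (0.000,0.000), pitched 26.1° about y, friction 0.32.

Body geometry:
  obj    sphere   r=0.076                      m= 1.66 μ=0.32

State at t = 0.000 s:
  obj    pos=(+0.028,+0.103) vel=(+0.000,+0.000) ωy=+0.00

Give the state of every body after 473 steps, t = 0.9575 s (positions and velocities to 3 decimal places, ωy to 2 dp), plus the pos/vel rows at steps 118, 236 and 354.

State at t = 0.9575 s:
  obj    pos=(+1.785,-0.757) vel=(+3.669,-1.798) ωy=+53.76

Key-timestep trajectory:
   step    t(s)  obj.x    obj.z    obj.vx   obj.vz 
    118  0.2389   +0.137  +0.050  +0.915  -0.448
    236  0.4777   +0.465  -0.111  +1.831  -0.897
    354  0.7166   +1.012  -0.379  +2.746  -1.345


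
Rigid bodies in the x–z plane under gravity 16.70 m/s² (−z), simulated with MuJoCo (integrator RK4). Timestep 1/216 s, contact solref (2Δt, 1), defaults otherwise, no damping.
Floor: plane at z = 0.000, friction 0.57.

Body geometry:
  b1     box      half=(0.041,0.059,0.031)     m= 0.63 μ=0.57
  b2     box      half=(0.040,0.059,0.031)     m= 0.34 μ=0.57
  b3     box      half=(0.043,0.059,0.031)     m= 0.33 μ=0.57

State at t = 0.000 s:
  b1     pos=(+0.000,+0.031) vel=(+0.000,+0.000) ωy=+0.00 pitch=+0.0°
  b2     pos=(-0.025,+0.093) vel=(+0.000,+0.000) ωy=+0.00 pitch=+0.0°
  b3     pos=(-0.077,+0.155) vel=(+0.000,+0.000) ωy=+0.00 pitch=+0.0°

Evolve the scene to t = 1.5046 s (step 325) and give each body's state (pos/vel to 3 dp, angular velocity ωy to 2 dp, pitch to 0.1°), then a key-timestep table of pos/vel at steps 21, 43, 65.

State at t = 1.5046 s:
  b1     pos=(+0.000,+0.031) vel=(+0.000,+0.000) ωy=+0.00 pitch=+0.0°
  b2     pos=(-0.025,+0.093) vel=(+0.000,+0.000) ωy=+0.00 pitch=+0.0°
  b3     pos=(-0.103,+0.043) vel=(+0.000,+0.000) ωy=+0.00 pitch=-90.0°

Key-timestep trajectory:
   step    t(s)  b1.x    b1.z    b1.vx   b1.vz   b2.x    b2.z    b2.vx   b2.vz   b3.x    b3.z    b3.vx   b3.vz 
     21  0.0972   +0.000  +0.031  +0.000  +0.000   -0.025  +0.093  +0.001  +0.000   -0.092  +0.144  -0.284  -0.364
     43  0.1991   +0.000  +0.031  +0.000  +0.000   -0.025  +0.093  +0.000  +0.000   -0.118  +0.046  +0.110  +0.110
     65  0.3009   +0.000  +0.031  +0.000  +0.000   -0.025  +0.093  +0.000  +0.000   -0.101  +0.044  -0.040  -0.005


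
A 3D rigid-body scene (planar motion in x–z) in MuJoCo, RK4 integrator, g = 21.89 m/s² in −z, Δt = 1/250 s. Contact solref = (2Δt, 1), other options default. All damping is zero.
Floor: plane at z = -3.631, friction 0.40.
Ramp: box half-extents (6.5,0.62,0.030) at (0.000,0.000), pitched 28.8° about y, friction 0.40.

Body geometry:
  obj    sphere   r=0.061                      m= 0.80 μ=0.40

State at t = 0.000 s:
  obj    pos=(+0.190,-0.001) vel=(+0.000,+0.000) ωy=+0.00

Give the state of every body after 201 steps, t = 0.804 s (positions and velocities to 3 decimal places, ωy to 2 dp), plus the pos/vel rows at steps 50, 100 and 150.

State at t = 0.804 s:
  obj    pos=(+2.324,-1.174) vel=(+5.307,-2.918) ωy=+99.27

Key-timestep trajectory:
   step    t(s)  obj.x    obj.z    obj.vx   obj.vz 
     50  0.2000   +0.322  -0.073  +1.320  -0.726
    100  0.4000   +0.718  -0.291  +2.640  -1.452
    150  0.6000   +1.378  -0.654  +3.961  -2.177


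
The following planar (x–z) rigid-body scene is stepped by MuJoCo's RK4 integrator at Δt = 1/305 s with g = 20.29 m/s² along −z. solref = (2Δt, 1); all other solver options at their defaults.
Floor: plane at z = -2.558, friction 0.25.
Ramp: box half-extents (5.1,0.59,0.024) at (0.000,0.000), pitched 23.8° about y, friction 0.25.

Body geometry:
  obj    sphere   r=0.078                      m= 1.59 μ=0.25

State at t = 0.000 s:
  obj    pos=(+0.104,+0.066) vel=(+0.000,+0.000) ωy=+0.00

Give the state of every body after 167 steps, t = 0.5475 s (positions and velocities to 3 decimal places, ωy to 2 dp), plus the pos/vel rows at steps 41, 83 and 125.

State at t = 0.5475 s:
  obj    pos=(+0.906,-0.288) vel=(+2.930,-1.292) ωy=+41.05

Key-timestep trajectory:
   step    t(s)  obj.x    obj.z    obj.vx   obj.vz 
     41  0.1344   +0.152  +0.044  +0.720  -0.317
     83  0.2721   +0.302  -0.022  +1.456  -0.642
    125  0.4098   +0.553  -0.133  +2.193  -0.967


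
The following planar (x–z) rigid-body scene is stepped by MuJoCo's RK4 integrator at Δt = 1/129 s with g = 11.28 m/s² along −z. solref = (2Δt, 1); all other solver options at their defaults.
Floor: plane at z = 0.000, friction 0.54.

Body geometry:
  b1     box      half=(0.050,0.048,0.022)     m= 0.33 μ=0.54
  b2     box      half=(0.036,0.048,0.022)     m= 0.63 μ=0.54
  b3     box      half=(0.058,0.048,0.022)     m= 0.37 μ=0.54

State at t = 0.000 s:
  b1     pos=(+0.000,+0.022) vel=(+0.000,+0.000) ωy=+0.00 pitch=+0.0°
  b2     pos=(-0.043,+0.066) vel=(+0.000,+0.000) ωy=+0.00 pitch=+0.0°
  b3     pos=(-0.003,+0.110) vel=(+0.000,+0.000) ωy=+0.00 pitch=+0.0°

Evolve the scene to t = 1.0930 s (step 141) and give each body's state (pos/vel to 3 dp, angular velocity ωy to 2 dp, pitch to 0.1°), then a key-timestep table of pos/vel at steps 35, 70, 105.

State at t = 1.0930 s:
  b1     pos=(+0.000,+0.022) vel=(+0.000,+0.000) ωy=+0.00 pitch=+0.0°
  b2     pos=(-0.044,+0.066) vel=(-0.001,+0.000) ωy=+0.00 pitch=-0.1°
  b3     pos=(+0.011,+0.100) vel=(+0.001,-0.001) ωy=-0.04 pitch=+44.0°

Key-timestep trajectory:
   step    t(s)  b1.x    b1.z    b1.vx   b1.vz   b2.x    b2.z    b2.vx   b2.vz   b3.x    b3.z    b3.vx   b3.vz 
     35  0.2713   +0.000  +0.022  +0.001  +0.000   -0.043  +0.066  +0.000  +0.000   +0.018  +0.103  +0.013  +0.016
     70  0.5426   +0.000  +0.022  +0.000  +0.000   -0.043  +0.066  -0.001  +0.000   +0.011  +0.101  +0.001  -0.001
    105  0.8140   +0.000  +0.022  +0.000  +0.000   -0.044  +0.066  -0.001  +0.000   +0.011  +0.100  +0.001  -0.001
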